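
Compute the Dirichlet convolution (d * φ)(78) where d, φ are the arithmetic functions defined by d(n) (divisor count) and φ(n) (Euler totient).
(d * φ)(78) = 168

Divisors of 78: [1, 2, 3, 6, 13, 26, 39, 78]. For each d | 78:
  d = 1: d(1) · φ(78/1) = 1 · 24 = 24
  d = 2: d(2) · φ(78/2) = 2 · 24 = 48
  d = 3: d(3) · φ(78/3) = 2 · 12 = 24
  d = 6: d(6) · φ(78/6) = 4 · 12 = 48
  d = 13: d(13) · φ(78/13) = 2 · 2 = 4
  d = 26: d(26) · φ(78/26) = 4 · 2 = 8
  d = 39: d(39) · φ(78/39) = 4 · 1 = 4
  d = 78: d(78) · φ(78/78) = 8 · 1 = 8
Summing: (d * φ)(78) = 24 + 48 + 24 + 48 + 4 + 8 + 4 + 8 = 168.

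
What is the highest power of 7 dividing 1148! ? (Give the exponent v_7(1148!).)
v_7(1148!) = 190

Legendre's formula: v_p(n!) = Σ_{k ≥ 1} ⌊n / p^k⌋. For p = 7, n = 1148, the terms are:
  ⌊1148/7^1⌋ = ⌊1148/7⌋ = 164
  ⌊1148/7^2⌋ = ⌊1148/49⌋ = 23
  ⌊1148/7^3⌋ = ⌊1148/343⌋ = 3
(the next term ⌊1148/7^4⌋ = 0, terminating the sum). Summing: v_7(1148!) = 164 + 23 + 3 = 190.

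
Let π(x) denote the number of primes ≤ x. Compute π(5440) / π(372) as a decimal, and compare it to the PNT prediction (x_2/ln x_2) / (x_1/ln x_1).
π(5440)/π(372) = 718/73 ≈ 9.8356;  PNT prediction ≈ 10.0628.

π(372) = 73 and π(5440) = 718, so π(5440)/π(372) ≈ 9.8356. The PNT-predicted ratio is (5440/ln(5440)) / (372/ln(372)) ≈ 10.0628. The two agree to within a few percent, as expected.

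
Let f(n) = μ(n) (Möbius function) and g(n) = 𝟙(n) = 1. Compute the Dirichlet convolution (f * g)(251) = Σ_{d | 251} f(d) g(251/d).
(μ * 𝟙)(251) = 0

Divisors of 251: [1, 251]. For each d | 251:
  d = 1: μ(1) · 𝟙(251/1) = 1 · 1 = 1
  d = 251: μ(251) · 𝟙(251/251) = -1 · 1 = -1
Summing: (μ * 𝟙)(251) = 1 + -1 = 0.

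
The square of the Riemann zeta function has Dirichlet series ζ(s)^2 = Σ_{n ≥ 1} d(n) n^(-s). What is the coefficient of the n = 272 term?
d(272) = 10

ζ(s)^2 = (Σ 1/m^s)(Σ 1/k^s). The coefficient of 1/n^s in the product is the number of ordered pairs (m, k) with mk = n, which equals d(n). For n = 272, divisors are [1, 2, 4, 8, 16, 17, 34, 68, 136, 272], so d(272) = 10.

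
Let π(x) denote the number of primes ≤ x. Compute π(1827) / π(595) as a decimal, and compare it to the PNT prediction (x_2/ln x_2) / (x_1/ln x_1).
π(1827)/π(595) = 281/108 ≈ 2.6019;  PNT prediction ≈ 2.6119.

π(595) = 108 and π(1827) = 281, so π(1827)/π(595) ≈ 2.6019. The PNT-predicted ratio is (1827/ln(1827)) / (595/ln(595)) ≈ 2.6119. The two agree to within a few percent, as expected.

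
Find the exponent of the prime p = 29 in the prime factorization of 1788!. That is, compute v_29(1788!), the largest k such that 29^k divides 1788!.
v_29(1788!) = 63

Legendre's formula: v_p(n!) = Σ_{k ≥ 1} ⌊n / p^k⌋. For p = 29, n = 1788, the terms are:
  ⌊1788/29^1⌋ = ⌊1788/29⌋ = 61
  ⌊1788/29^2⌋ = ⌊1788/841⌋ = 2
(the next term ⌊1788/29^3⌋ = 0, terminating the sum). Summing: v_29(1788!) = 61 + 2 = 63.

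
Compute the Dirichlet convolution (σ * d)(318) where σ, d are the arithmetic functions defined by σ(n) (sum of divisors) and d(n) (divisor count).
(σ * d)(318) = 1680

Divisors of 318: [1, 2, 3, 6, 53, 106, 159, 318]. For each d | 318:
  d = 1: σ(1) · d(318/1) = 1 · 8 = 8
  d = 2: σ(2) · d(318/2) = 3 · 4 = 12
  d = 3: σ(3) · d(318/3) = 4 · 4 = 16
  d = 6: σ(6) · d(318/6) = 12 · 2 = 24
  d = 53: σ(53) · d(318/53) = 54 · 4 = 216
  d = 106: σ(106) · d(318/106) = 162 · 2 = 324
  d = 159: σ(159) · d(318/159) = 216 · 2 = 432
  d = 318: σ(318) · d(318/318) = 648 · 1 = 648
Summing: (σ * d)(318) = 8 + 12 + 16 + 24 + 216 + 324 + 432 + 648 = 1680.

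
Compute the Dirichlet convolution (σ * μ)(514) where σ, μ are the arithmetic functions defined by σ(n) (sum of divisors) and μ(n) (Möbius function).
(σ * μ)(514) = 514

Divisors of 514: [1, 2, 257, 514]. For each d | 514:
  d = 1: σ(1) · μ(514/1) = 1 · 1 = 1
  d = 2: σ(2) · μ(514/2) = 3 · -1 = -3
  d = 257: σ(257) · μ(514/257) = 258 · -1 = -258
  d = 514: σ(514) · μ(514/514) = 774 · 1 = 774
Summing: (σ * μ)(514) = 1 + -3 + -258 + 774 = 514.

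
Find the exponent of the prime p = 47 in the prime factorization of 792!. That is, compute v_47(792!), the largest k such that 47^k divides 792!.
v_47(792!) = 16

Legendre's formula: v_p(n!) = Σ_{k ≥ 1} ⌊n / p^k⌋. For p = 47, n = 792, the terms are:
  ⌊792/47^1⌋ = ⌊792/47⌋ = 16
(the next term ⌊792/47^2⌋ = 0, terminating the sum). Summing: v_47(792!) = 16 = 16.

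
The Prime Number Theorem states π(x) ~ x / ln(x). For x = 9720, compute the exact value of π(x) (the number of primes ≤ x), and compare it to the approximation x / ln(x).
π(9720) = 1198;  x/ln(x) ≈ 1058.60;  relative error ≈ 11.64%.

Directly count primes up to 9720: π(9720) = 1198. The PNT approximation gives 9720/ln(9720) ≈ 9720/9.18194 ≈ 1058.60. Relative error (π(x) − x/ln(x)) / π(x) ≈ 11.64%; the approximation is known to undercount slightly (Li(x) is a better estimate).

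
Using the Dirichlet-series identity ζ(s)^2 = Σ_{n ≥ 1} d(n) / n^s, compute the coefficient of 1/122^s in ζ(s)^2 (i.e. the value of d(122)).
d(122) = 4

ζ(s)^2 = (Σ 1/m^s)(Σ 1/k^s). The coefficient of 1/n^s in the product is the number of ordered pairs (m, k) with mk = n, which equals d(n). For n = 122, divisors are [1, 2, 61, 122], so d(122) = 4.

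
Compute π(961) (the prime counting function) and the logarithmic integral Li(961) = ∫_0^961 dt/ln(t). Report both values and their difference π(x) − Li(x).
π(961) = 162;  Li(961) ≈ 171.95;  π(x) − Li(x) ≈ -9.95.

Direct count of primes ≤ 961 gives π(961) = 162. Numerical evaluation of the logarithmic integral gives Li(961) ≈ 171.95. The difference π(x) − Li(x) ≈ -9.95 is typically negative for small/moderate x (Li(x) overestimates), though Littlewood's theorem shows this sign changes infinitely often.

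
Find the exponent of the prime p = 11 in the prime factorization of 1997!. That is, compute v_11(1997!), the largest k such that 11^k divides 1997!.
v_11(1997!) = 198

Legendre's formula: v_p(n!) = Σ_{k ≥ 1} ⌊n / p^k⌋. For p = 11, n = 1997, the terms are:
  ⌊1997/11^1⌋ = ⌊1997/11⌋ = 181
  ⌊1997/11^2⌋ = ⌊1997/121⌋ = 16
  ⌊1997/11^3⌋ = ⌊1997/1331⌋ = 1
(the next term ⌊1997/11^4⌋ = 0, terminating the sum). Summing: v_11(1997!) = 181 + 16 + 1 = 198.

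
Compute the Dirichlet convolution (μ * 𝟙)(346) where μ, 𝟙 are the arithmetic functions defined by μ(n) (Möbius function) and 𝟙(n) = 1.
(μ * 𝟙)(346) = 0

Divisors of 346: [1, 2, 173, 346]. For each d | 346:
  d = 1: μ(1) · 𝟙(346/1) = 1 · 1 = 1
  d = 2: μ(2) · 𝟙(346/2) = -1 · 1 = -1
  d = 173: μ(173) · 𝟙(346/173) = -1 · 1 = -1
  d = 346: μ(346) · 𝟙(346/346) = 1 · 1 = 1
Summing: (μ * 𝟙)(346) = 1 + -1 + -1 + 1 = 0.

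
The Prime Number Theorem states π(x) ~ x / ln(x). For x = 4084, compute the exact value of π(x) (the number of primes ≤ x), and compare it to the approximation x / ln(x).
π(4084) = 562;  x/ln(x) ≈ 491.17;  relative error ≈ 12.60%.

Directly count primes up to 4084: π(4084) = 562. The PNT approximation gives 4084/ln(4084) ≈ 4084/8.31483 ≈ 491.17. Relative error (π(x) − x/ln(x)) / π(x) ≈ 12.60%; the approximation is known to undercount slightly (Li(x) is a better estimate).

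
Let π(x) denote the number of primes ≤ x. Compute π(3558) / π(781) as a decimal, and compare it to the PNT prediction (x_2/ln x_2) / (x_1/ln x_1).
π(3558)/π(781) = 498/137 ≈ 3.6350;  PNT prediction ≈ 3.7109.

π(781) = 137 and π(3558) = 498, so π(3558)/π(781) ≈ 3.6350. The PNT-predicted ratio is (3558/ln(3558)) / (781/ln(781)) ≈ 3.7109. The two agree to within a few percent, as expected.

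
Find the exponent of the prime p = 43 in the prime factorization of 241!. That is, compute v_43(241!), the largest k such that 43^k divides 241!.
v_43(241!) = 5

Legendre's formula: v_p(n!) = Σ_{k ≥ 1} ⌊n / p^k⌋. For p = 43, n = 241, the terms are:
  ⌊241/43^1⌋ = ⌊241/43⌋ = 5
(the next term ⌊241/43^2⌋ = 0, terminating the sum). Summing: v_43(241!) = 5 = 5.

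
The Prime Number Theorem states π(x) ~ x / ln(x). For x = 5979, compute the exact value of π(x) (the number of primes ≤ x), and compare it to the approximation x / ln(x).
π(5979) = 781;  x/ln(x) ≈ 687.56;  relative error ≈ 11.96%.

Directly count primes up to 5979: π(5979) = 781. The PNT approximation gives 5979/ln(5979) ≈ 5979/8.69601 ≈ 687.56. Relative error (π(x) − x/ln(x)) / π(x) ≈ 11.96%; the approximation is known to undercount slightly (Li(x) is a better estimate).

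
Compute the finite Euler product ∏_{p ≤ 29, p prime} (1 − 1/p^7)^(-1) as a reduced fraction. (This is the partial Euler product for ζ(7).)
∏ = 20189988207350348919037978304364860886791127062160383015625/20022812195570168466484427140768180765465562977446282025216

The primes p ≤ 29 are [2, 3, 5, 7, 11, 13, 17, 19, 23, 29]. For each prime, (1 − 1/p^7)^(-1) = p^7 / (p^7 − 1). The product is (1 − 1/2^7)^(-1), (1 − 1/3^7)^(-1), (1 − 1/5^7)^(-1), (1 − 1/7^7)^(-1), (1 − 1/11^7)^(-1), (1 − 1/13^7)^(-1), (1 − 1/17^7)^(-1), (1 − 1/19^7)^(-1), (1 − 1/23^7)^(-1), (1 − 1/29^7)^(-1) = ∏ p^7 / (p^7 − 1) = 20189988207350348919037978304364860886791127062160383015625/20022812195570168466484427140768180765465562977446282025216.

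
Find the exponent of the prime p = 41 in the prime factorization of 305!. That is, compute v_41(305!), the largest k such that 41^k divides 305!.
v_41(305!) = 7

Legendre's formula: v_p(n!) = Σ_{k ≥ 1} ⌊n / p^k⌋. For p = 41, n = 305, the terms are:
  ⌊305/41^1⌋ = ⌊305/41⌋ = 7
(the next term ⌊305/41^2⌋ = 0, terminating the sum). Summing: v_41(305!) = 7 = 7.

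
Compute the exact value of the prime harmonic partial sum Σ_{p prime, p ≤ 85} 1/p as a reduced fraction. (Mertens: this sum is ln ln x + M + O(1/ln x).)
Σ 1/p = 475714535349241099037539188841003/267064515689275851355624017992790

π(85) = 23, so the primes ≤ 85 are [2, 3, 5, 7, 11, 13, 17, 19, 23, 29, 31, 37, 41, 43, 47, 53, 59, 61, 67, 71, 73, 79, 83]. Summing 1/p over these primes: 475714535349241099037539188841003/267064515689275851355624017992790 ≈ 1.7813. Mertens estimate ln ln(85) + 0.2615 ≈ 1.7527.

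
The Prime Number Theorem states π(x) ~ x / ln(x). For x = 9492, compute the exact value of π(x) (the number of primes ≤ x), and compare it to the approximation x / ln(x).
π(9492) = 1176;  x/ln(x) ≈ 1036.45;  relative error ≈ 11.87%.

Directly count primes up to 9492: π(9492) = 1176. The PNT approximation gives 9492/ln(9492) ≈ 9492/9.15820 ≈ 1036.45. Relative error (π(x) − x/ln(x)) / π(x) ≈ 11.87%; the approximation is known to undercount slightly (Li(x) is a better estimate).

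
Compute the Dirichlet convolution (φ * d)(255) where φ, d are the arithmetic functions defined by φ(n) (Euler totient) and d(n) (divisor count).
(φ * d)(255) = 432

Divisors of 255: [1, 3, 5, 15, 17, 51, 85, 255]. For each d | 255:
  d = 1: φ(1) · d(255/1) = 1 · 8 = 8
  d = 3: φ(3) · d(255/3) = 2 · 4 = 8
  d = 5: φ(5) · d(255/5) = 4 · 4 = 16
  d = 15: φ(15) · d(255/15) = 8 · 2 = 16
  d = 17: φ(17) · d(255/17) = 16 · 4 = 64
  d = 51: φ(51) · d(255/51) = 32 · 2 = 64
  d = 85: φ(85) · d(255/85) = 64 · 2 = 128
  d = 255: φ(255) · d(255/255) = 128 · 1 = 128
Summing: (φ * d)(255) = 8 + 8 + 16 + 16 + 64 + 64 + 128 + 128 = 432.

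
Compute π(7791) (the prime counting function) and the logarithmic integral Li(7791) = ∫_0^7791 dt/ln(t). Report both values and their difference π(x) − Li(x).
π(7791) = 986;  Li(7791) ≈ 1003.13;  π(x) − Li(x) ≈ -17.13.

Direct count of primes ≤ 7791 gives π(7791) = 986. Numerical evaluation of the logarithmic integral gives Li(7791) ≈ 1003.13. The difference π(x) − Li(x) ≈ -17.13 is typically negative for small/moderate x (Li(x) overestimates), though Littlewood's theorem shows this sign changes infinitely often.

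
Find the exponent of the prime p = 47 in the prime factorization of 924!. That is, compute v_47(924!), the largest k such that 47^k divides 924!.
v_47(924!) = 19

Legendre's formula: v_p(n!) = Σ_{k ≥ 1} ⌊n / p^k⌋. For p = 47, n = 924, the terms are:
  ⌊924/47^1⌋ = ⌊924/47⌋ = 19
(the next term ⌊924/47^2⌋ = 0, terminating the sum). Summing: v_47(924!) = 19 = 19.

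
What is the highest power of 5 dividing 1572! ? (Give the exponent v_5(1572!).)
v_5(1572!) = 390

Legendre's formula: v_p(n!) = Σ_{k ≥ 1} ⌊n / p^k⌋. For p = 5, n = 1572, the terms are:
  ⌊1572/5^1⌋ = ⌊1572/5⌋ = 314
  ⌊1572/5^2⌋ = ⌊1572/25⌋ = 62
  ⌊1572/5^3⌋ = ⌊1572/125⌋ = 12
  ⌊1572/5^4⌋ = ⌊1572/625⌋ = 2
(the next term ⌊1572/5^5⌋ = 0, terminating the sum). Summing: v_5(1572!) = 314 + 62 + 12 + 2 = 390.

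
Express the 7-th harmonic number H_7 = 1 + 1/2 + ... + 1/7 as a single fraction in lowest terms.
H_7 = 363/140

Direct summation: H_7 = 1 + 1/2 + ... + 1/7. The least common denominator is lcm(1, ..., 7) = 420; over this denominator the numerator is 420 + 210 + 140 + 105 + 84 + 70 + 60 = 1089, so H_7 = 1089/420; reducing by gcd(1089, 420) = 3 gives 363/140 ≈ 2.59286. (The PNT-adjacent estimate ln(7) + γ ≈ 2.52313 matches within O(1/n).)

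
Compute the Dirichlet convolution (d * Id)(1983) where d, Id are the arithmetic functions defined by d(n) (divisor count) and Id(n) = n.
(d * Id)(1983) = 3315

Divisors of 1983: [1, 3, 661, 1983]. For each d | 1983:
  d = 1: d(1) · Id(1983/1) = 1 · 1983 = 1983
  d = 3: d(3) · Id(1983/3) = 2 · 661 = 1322
  d = 661: d(661) · Id(1983/661) = 2 · 3 = 6
  d = 1983: d(1983) · Id(1983/1983) = 4 · 1 = 4
Summing: (d * Id)(1983) = 1983 + 1322 + 6 + 4 = 3315.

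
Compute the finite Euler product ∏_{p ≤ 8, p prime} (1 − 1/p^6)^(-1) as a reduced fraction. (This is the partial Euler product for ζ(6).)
∏ = 5359375/5268016

The primes p ≤ 8 are [2, 3, 5, 7]. For each prime, (1 − 1/p^6)^(-1) = p^6 / (p^6 − 1). The product is (1 − 1/2^6)^(-1), (1 − 1/3^6)^(-1), (1 − 1/5^6)^(-1), (1 − 1/7^6)^(-1) = ∏ p^6 / (p^6 − 1) = 5359375/5268016.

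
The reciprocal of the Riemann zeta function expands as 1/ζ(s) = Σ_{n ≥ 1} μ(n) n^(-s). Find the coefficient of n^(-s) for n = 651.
μ(651) = -1

Factor n = 651 = 3 · 7 · 31. μ(n) = 0 if any exponent ≥ 2 (not squarefree); otherwise μ(n) = (−1)^{ω(n)} where ω(n) is the number of distinct prime factors. Applying: μ(651) = -1.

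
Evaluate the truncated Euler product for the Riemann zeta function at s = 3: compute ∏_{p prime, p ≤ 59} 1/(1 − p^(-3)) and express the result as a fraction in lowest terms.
∏ = 115000146464778681614198126342037237932886401/95672294696528702067767313816624165235458048

The primes p ≤ 59 are [2, 3, 5, 7, 11, 13, 17, 19, 23, 29, 31, 37, 41, 43, 47, 53, 59]. For each prime, (1 − 1/p^3)^(-1) = p^3 / (p^3 − 1). The product is (1 − 1/2^3)^(-1), (1 − 1/3^3)^(-1), (1 − 1/5^3)^(-1), (1 − 1/7^3)^(-1), (1 − 1/11^3)^(-1), (1 − 1/13^3)^(-1), (1 − 1/17^3)^(-1), (1 − 1/19^3)^(-1), (1 − 1/23^3)^(-1), (1 − 1/29^3)^(-1), (1 − 1/31^3)^(-1), (1 − 1/37^3)^(-1), (1 − 1/41^3)^(-1), (1 − 1/43^3)^(-1), (1 − 1/47^3)^(-1), (1 − 1/53^3)^(-1), (1 − 1/59^3)^(-1) = ∏ p^3 / (p^3 − 1) = 115000146464778681614198126342037237932886401/95672294696528702067767313816624165235458048.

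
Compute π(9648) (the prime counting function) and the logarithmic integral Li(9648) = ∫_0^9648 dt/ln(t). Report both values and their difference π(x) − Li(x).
π(9648) = 1191;  Li(9648) ≈ 1207.85;  π(x) − Li(x) ≈ -16.85.

Direct count of primes ≤ 9648 gives π(9648) = 1191. Numerical evaluation of the logarithmic integral gives Li(9648) ≈ 1207.85. The difference π(x) − Li(x) ≈ -16.85 is typically negative for small/moderate x (Li(x) overestimates), though Littlewood's theorem shows this sign changes infinitely often.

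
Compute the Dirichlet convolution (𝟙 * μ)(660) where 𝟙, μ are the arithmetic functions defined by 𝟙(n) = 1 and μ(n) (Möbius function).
(𝟙 * μ)(660) = 0

Divisors of 660: [1, 2, 3, 4, 5, 6, 10, 11, 12, 15, 20, 22, 30, 33, 44, 55, 60, 66, 110, 132, 165, 220, 330, 660]. For each d | 660:
  d = 1: 𝟙(1) · μ(660/1) = 1 · 0 = 0
  d = 2: 𝟙(2) · μ(660/2) = 1 · 1 = 1
  d = 3: 𝟙(3) · μ(660/3) = 1 · 0 = 0
  d = 4: 𝟙(4) · μ(660/4) = 1 · -1 = -1
  d = 5: 𝟙(5) · μ(660/5) = 1 · 0 = 0
  d = 6: 𝟙(6) · μ(660/6) = 1 · -1 = -1
  d = 10: 𝟙(10) · μ(660/10) = 1 · -1 = -1
  d = 11: 𝟙(11) · μ(660/11) = 1 · 0 = 0
  d = 12: 𝟙(12) · μ(660/12) = 1 · 1 = 1
  d = 15: 𝟙(15) · μ(660/15) = 1 · 0 = 0
  d = 20: 𝟙(20) · μ(660/20) = 1 · 1 = 1
  d = 22: 𝟙(22) · μ(660/22) = 1 · -1 = -1
  d = 30: 𝟙(30) · μ(660/30) = 1 · 1 = 1
  d = 33: 𝟙(33) · μ(660/33) = 1 · 0 = 0
  d = 44: 𝟙(44) · μ(660/44) = 1 · 1 = 1
  d = 55: 𝟙(55) · μ(660/55) = 1 · 0 = 0
  d = 60: 𝟙(60) · μ(660/60) = 1 · -1 = -1
  d = 66: 𝟙(66) · μ(660/66) = 1 · 1 = 1
  d = 110: 𝟙(110) · μ(660/110) = 1 · 1 = 1
  d = 132: 𝟙(132) · μ(660/132) = 1 · -1 = -1
  d = 165: 𝟙(165) · μ(660/165) = 1 · 0 = 0
  d = 220: 𝟙(220) · μ(660/220) = 1 · -1 = -1
  d = 330: 𝟙(330) · μ(660/330) = 1 · -1 = -1
  d = 660: 𝟙(660) · μ(660/660) = 1 · 1 = 1
Summing: (𝟙 * μ)(660) = 0 + 1 + 0 + -1 + 0 + -1 + -1 + 0 + 1 + 0 + 1 + -1 + 1 + 0 + 1 + 0 + -1 + 1 + 1 + -1 + 0 + -1 + -1 + 1 = 0.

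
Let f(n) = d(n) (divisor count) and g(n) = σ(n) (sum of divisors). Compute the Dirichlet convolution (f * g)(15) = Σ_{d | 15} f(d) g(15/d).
(d * σ)(15) = 48

Divisors of 15: [1, 3, 5, 15]. For each d | 15:
  d = 1: d(1) · σ(15/1) = 1 · 24 = 24
  d = 3: d(3) · σ(15/3) = 2 · 6 = 12
  d = 5: d(5) · σ(15/5) = 2 · 4 = 8
  d = 15: d(15) · σ(15/15) = 4 · 1 = 4
Summing: (d * σ)(15) = 24 + 12 + 8 + 4 = 48.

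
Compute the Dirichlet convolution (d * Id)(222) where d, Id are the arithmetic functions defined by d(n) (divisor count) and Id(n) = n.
(d * Id)(222) = 780

Divisors of 222: [1, 2, 3, 6, 37, 74, 111, 222]. For each d | 222:
  d = 1: d(1) · Id(222/1) = 1 · 222 = 222
  d = 2: d(2) · Id(222/2) = 2 · 111 = 222
  d = 3: d(3) · Id(222/3) = 2 · 74 = 148
  d = 6: d(6) · Id(222/6) = 4 · 37 = 148
  d = 37: d(37) · Id(222/37) = 2 · 6 = 12
  d = 74: d(74) · Id(222/74) = 4 · 3 = 12
  d = 111: d(111) · Id(222/111) = 4 · 2 = 8
  d = 222: d(222) · Id(222/222) = 8 · 1 = 8
Summing: (d * Id)(222) = 222 + 222 + 148 + 148 + 12 + 12 + 8 + 8 = 780.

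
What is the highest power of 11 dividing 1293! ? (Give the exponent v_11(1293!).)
v_11(1293!) = 127

Legendre's formula: v_p(n!) = Σ_{k ≥ 1} ⌊n / p^k⌋. For p = 11, n = 1293, the terms are:
  ⌊1293/11^1⌋ = ⌊1293/11⌋ = 117
  ⌊1293/11^2⌋ = ⌊1293/121⌋ = 10
(the next term ⌊1293/11^3⌋ = 0, terminating the sum). Summing: v_11(1293!) = 117 + 10 = 127.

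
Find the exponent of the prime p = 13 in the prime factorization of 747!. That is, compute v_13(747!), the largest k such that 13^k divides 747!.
v_13(747!) = 61

Legendre's formula: v_p(n!) = Σ_{k ≥ 1} ⌊n / p^k⌋. For p = 13, n = 747, the terms are:
  ⌊747/13^1⌋ = ⌊747/13⌋ = 57
  ⌊747/13^2⌋ = ⌊747/169⌋ = 4
(the next term ⌊747/13^3⌋ = 0, terminating the sum). Summing: v_13(747!) = 57 + 4 = 61.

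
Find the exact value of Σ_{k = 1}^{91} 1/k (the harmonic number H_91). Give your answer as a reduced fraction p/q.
H_91 = 3661081314759399341652108474601318124261/718766754945489455304472257065075294400

Direct summation: H_91 = 1 + 1/2 + ... + 1/91. The least common denominator is lcm(1, ..., 91) = 718766754945489455304472257065075294400; over this denominator the numerator is 718766754945489455304472257065075294400 + 359383377472744727652236128532537647200 + 239588918315163151768157419021691764800 + 179691688736372363826118064266268823600 + 143753350989097891060894451413015058880 + 119794459157581575884078709510845882400 + 102680964992212779329210322437867899200 + 89845844368186181913059032133134411800 + 79862972771721050589385806340563921600 + 71876675494548945530447225706507529440 + 65342432267771768664042932460461390400 + 59897229578790787942039354755422941200 + 55289750380422265792651712081928868800 + 51340482496106389664605161218933949600 + 47917783663032630353631483804338352960 + 44922922184093090956529516066567205900 + 42280397349734673841439544533239723200 + 39931486385860525294692903170281960800 + 37829829207657339752866960898161857600 + 35938337747274472765223612853253764720 + 34226988330737593109736774145955966400 + 32671216133885884332021466230230695200 + 31250728475890845882803141611525012800 + 29948614789395393971019677377711470600 + 28750670197819578212178890282603011776 + 27644875190211132896325856040964434400 + 26620990923907016863128602113521307200 + 25670241248053194832302580609466974800 + 24785060515361705355326629553968113600 + 23958891831516315176815741902169176480 + 23186024353080305009821685711776622400 + 22461461092046545478264758033283602950 + 21780810755923922888014310820153796800 + 21140198674867336920719772266619861600 + 20536192998442555865842064487573579840 + 19965743192930262647346451585140980400 + 19426128512040255548769520461218251200 + 18914914603828669876433480449080928800 + 18429916793474088597550570693976289600 + 17969168873637236382611806426626882360 + 17530896462085108665962737977196958400 + 17113494165368796554868387072977983200 + 16715505928964871053592378071280820800 + 16335608066942942166010733115115347600 + 15972594554344210117877161268112784320 + 15625364237945422941401570805762506400 + 15292909679691265006478133129044155200 + 14974307394697696985509838688855735300 + 14668709284601825618458617491123985600 + 14375335098909789106089445141301505888 + 14093465783244891280479848177746574400 + 13822437595105566448162928020482217200 + 13561636885763951986876835038963684800 + 13310495461953508431564301056760653600 + 13068486453554353732808586492092278080 + 12835120624026597416151290304733487400 + 12609943069219113250955653632720619200 + 12392530257680852677663314776984056800 + 12182487371957448394991055204492801600 + 11979445915758157588407870951084588240 + 11783061556483433693515938640411070400 + 11593012176540152504910842855888311200 + 11408996110245864369912258048651988800 + 11230730546023272739132379016641801475 + 11057950076084453158530342416385773760 + 10890405377961961444007155410076898400 + 10727862014111782914992123239777243200 + 10570099337433668460359886133309930800 + 10416909491963615294267713870508337600 + 10268096499221277932921032243786789920 + 10123475421767457116964397986832046400 + 9982871596465131323673225792570490200 + 9846119930760129524718798041987332800 + 9713064256020127774384760230609125600 + 9583556732606526070726296760867670592 + 9457457301914334938216740224540464400 + 9334633181110252666291847494351627200 + 9214958396737044298775285346988144800 + 9098313353740372851955345026140193600 + 8984584436818618191305903213313441180 + 8873663641302338954376200704507102400 + 8765448231042554332981368988598479200 + 8659840421029993437403280205603316800 + 8556747082684398277434193536488991600 + 8456079469946934768287908906647944640 + 8357752964482435526796189035640410400 + 8261686838453901785108876517989371200 + 8167804033471471083005366557557673800 + 8076030954443701744994070304101969600 + 7986297277172105058938580634056392160 + 7898535768631752256093101725989838400 = 3661081314759399341652108474601318124261, so H_91 = 3661081314759399341652108474601318124261/718766754945489455304472257065075294400 (already in lowest terms) ≈ 5.09356. (The PNT-adjacent estimate ln(91) + γ ≈ 5.08808 matches within O(1/n).)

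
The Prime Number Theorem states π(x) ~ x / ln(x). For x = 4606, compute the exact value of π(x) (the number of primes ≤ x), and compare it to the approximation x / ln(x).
π(4606) = 623;  x/ln(x) ≈ 546.05;  relative error ≈ 12.35%.

Directly count primes up to 4606: π(4606) = 623. The PNT approximation gives 4606/ln(4606) ≈ 4606/8.43512 ≈ 546.05. Relative error (π(x) − x/ln(x)) / π(x) ≈ 12.35%; the approximation is known to undercount slightly (Li(x) is a better estimate).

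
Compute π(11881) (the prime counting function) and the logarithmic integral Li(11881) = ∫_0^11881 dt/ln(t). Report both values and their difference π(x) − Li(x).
π(11881) = 1423;  Li(11881) ≈ 1448.42;  π(x) − Li(x) ≈ -25.42.

Direct count of primes ≤ 11881 gives π(11881) = 1423. Numerical evaluation of the logarithmic integral gives Li(11881) ≈ 1448.42. The difference π(x) − Li(x) ≈ -25.42 is typically negative for small/moderate x (Li(x) overestimates), though Littlewood's theorem shows this sign changes infinitely often.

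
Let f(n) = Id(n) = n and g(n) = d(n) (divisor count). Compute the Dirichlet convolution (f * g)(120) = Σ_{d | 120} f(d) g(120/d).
(Id * d)(120) = 910

Divisors of 120: [1, 2, 3, 4, 5, 6, 8, 10, 12, 15, 20, 24, 30, 40, 60, 120]. For each d | 120:
  d = 1: Id(1) · d(120/1) = 1 · 16 = 16
  d = 2: Id(2) · d(120/2) = 2 · 12 = 24
  d = 3: Id(3) · d(120/3) = 3 · 8 = 24
  d = 4: Id(4) · d(120/4) = 4 · 8 = 32
  d = 5: Id(5) · d(120/5) = 5 · 8 = 40
  d = 6: Id(6) · d(120/6) = 6 · 6 = 36
  d = 8: Id(8) · d(120/8) = 8 · 4 = 32
  d = 10: Id(10) · d(120/10) = 10 · 6 = 60
  d = 12: Id(12) · d(120/12) = 12 · 4 = 48
  d = 15: Id(15) · d(120/15) = 15 · 4 = 60
  d = 20: Id(20) · d(120/20) = 20 · 4 = 80
  d = 24: Id(24) · d(120/24) = 24 · 2 = 48
  d = 30: Id(30) · d(120/30) = 30 · 3 = 90
  d = 40: Id(40) · d(120/40) = 40 · 2 = 80
  d = 60: Id(60) · d(120/60) = 60 · 2 = 120
  d = 120: Id(120) · d(120/120) = 120 · 1 = 120
Summing: (Id * d)(120) = 16 + 24 + 24 + 32 + 40 + 36 + 32 + 60 + 48 + 60 + 80 + 48 + 90 + 80 + 120 + 120 = 910.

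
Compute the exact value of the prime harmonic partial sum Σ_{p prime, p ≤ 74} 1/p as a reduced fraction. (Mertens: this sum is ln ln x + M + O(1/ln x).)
Σ 1/p = 71544353681891529224514036059/40729680599249024150621323470

π(74) = 21, so the primes ≤ 74 are [2, 3, 5, 7, 11, 13, 17, 19, 23, 29, 31, 37, 41, 43, 47, 53, 59, 61, 67, 71, 73]. Summing 1/p over these primes: 71544353681891529224514036059/40729680599249024150621323470 ≈ 1.7566. Mertens estimate ln ln(74) + 0.2615 ≈ 1.7211.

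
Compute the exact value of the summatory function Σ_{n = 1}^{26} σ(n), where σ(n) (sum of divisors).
Σ_{n ≤ 26} σ(n) = 564

Compute σ(n) for each 1 ≤ n ≤ 26: σ(1) = 1, σ(2) = 3, σ(3) = 4, σ(4) = 7, σ(5) = 6, σ(6) = 12, σ(7) = 8, σ(8) = 15, σ(9) = 13, σ(10) = 18, σ(11) = 12, σ(12) = 28, σ(13) = 14, σ(14) = 24, σ(15) = 24, σ(16) = 31, σ(17) = 18, σ(18) = 39, σ(19) = 20, σ(20) = 42, σ(21) = 32, σ(22) = 36, σ(23) = 24, σ(24) = 60, σ(25) = 31, σ(26) = 42. Summing all 26 values: 564. (Average order: Σ_{n ≤ x} σ(n) ~ (π²/12) x². For x = 26, (π²/12)·26² ≈ 555.99.)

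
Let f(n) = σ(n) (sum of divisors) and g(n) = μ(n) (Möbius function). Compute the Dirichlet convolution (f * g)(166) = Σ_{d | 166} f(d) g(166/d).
(σ * μ)(166) = 166

Divisors of 166: [1, 2, 83, 166]. For each d | 166:
  d = 1: σ(1) · μ(166/1) = 1 · 1 = 1
  d = 2: σ(2) · μ(166/2) = 3 · -1 = -3
  d = 83: σ(83) · μ(166/83) = 84 · -1 = -84
  d = 166: σ(166) · μ(166/166) = 252 · 1 = 252
Summing: (σ * μ)(166) = 1 + -3 + -84 + 252 = 166.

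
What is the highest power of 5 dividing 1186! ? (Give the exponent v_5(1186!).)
v_5(1186!) = 294

Legendre's formula: v_p(n!) = Σ_{k ≥ 1} ⌊n / p^k⌋. For p = 5, n = 1186, the terms are:
  ⌊1186/5^1⌋ = ⌊1186/5⌋ = 237
  ⌊1186/5^2⌋ = ⌊1186/25⌋ = 47
  ⌊1186/5^3⌋ = ⌊1186/125⌋ = 9
  ⌊1186/5^4⌋ = ⌊1186/625⌋ = 1
(the next term ⌊1186/5^5⌋ = 0, terminating the sum). Summing: v_5(1186!) = 237 + 47 + 9 + 1 = 294.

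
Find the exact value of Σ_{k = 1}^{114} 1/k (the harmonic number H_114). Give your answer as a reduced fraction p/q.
H_114 = 92422098728954394895401052885520758853316071035681/17379782769567790172972927968296006432665936992320

Direct summation: H_114 = 1 + 1/2 + ... + 1/114. The least common denominator is lcm(1, ..., 114) = 955888052326228459513511038256280353796626534577600; over this denominator the numerator is 955888052326228459513511038256280353796626534577600 + 477944026163114229756755519128140176898313267288800 + 318629350775409486504503679418760117932208844859200 + 238972013081557114878377759564070088449156633644400 + 191177610465245691902702207651256070759325306915520 + 159314675387704743252251839709380058966104422429600 + 136555436046604065644787291179468621970946647796800 + 119486006540778557439188879782035044224578316822200 + 106209783591803162168167893139586705977402948286400 + 95588805232622845951351103825628035379662653457760 + 86898913847838950864864639841480032163329684961600 + 79657337693852371626125919854690029483052211214800 + 73529850178940650731808541404329257984355887275200 + 68277718023302032822393645589734310985473323898400 + 63725870155081897300900735883752023586441768971840 + 59743003270389278719594439891017522112289158411100 + 56228708960366379971383002250369432576272149092800 + 53104891795901581084083946569793352988701474143200 + 50309897490854129448079528329277913357717186030400 + 47794402616311422975675551912814017689831326728880 + 45518478682201355214929097059822873990315549265600 + 43449456923919475432432319920740016081664842480800 + 41560350101140367804935262532881754512896805851200 + 39828668846926185813062959927345014741526105607400 + 38235522093049138380540441530251214151865061383104 + 36764925089470325365904270702164628992177943637600 + 35403261197267720722722631046528901992467649428800 + 34138859011651016411196822794867155492736661949200 + 32961656976766498603914173732975184613676777054400 + 31862935077540948650450367941876011793220884485920 + 30835098462136401919790678653428398509568597889600 + 29871501635194639359797219945508761056144579205550 + 28966304615946316954954879947160010721109894987200 + 28114354480183189985691501125184716288136074546400 + 27311087209320813128957458235893724394189329559360 + 26552445897950790542041973284896676494350737071600 + 25834812225033201608473271304223793345854771204800 + 25154948745427064724039764164638956678858593015200 + 24509950059646883577269513801443085994785295758400 + 23897201308155711487837775956407008844915663364440 + 23314342739664108768622220445275130580405525233600 + 22759239341100677607464548529911436995157774632800 + 22229954705261126965430489261773961716200617083200 + 21724728461959737716216159960370008040832421240400 + 21241956718360632433633578627917341195480589657280 + 20780175050570183902467631266440877256448402925600 + 20338043666515499138585341239495326676523968820800 + 19914334423463092906531479963672507370763052803700 + 19507919435229152234969613025638374567278092542400 + 19117761046524569190270220765125607075932530691552 + 18742902986788793323794334083456477525424049697600 + 18382462544735162682952135351082314496088971818800 + 18035623628796763387047378080307176486728802539200 + 17701630598633860361361315523264450996233824714400 + 17379782769567790172972927968296006432665936992320 + 17069429505825508205598411397433577746368330974600 + 16769965830284709816026509443092637785905728676800 + 16480828488383249301957086866487592306838388527200 + 16201492412308956940906966750106446674519093806400 + 15931467538770474325225183970938005896610442242960 + 15670295939774237041205098987807874652403713681600 + 15417549231068200959895339326714199254784298944800 + 15172826227400451738309699019940957996771849755200 + 14935750817597319679898609972754380528072289602775 + 14705970035788130146361708280865851596871177455040 + 14483152307973158477477439973580005360554947493600 + 14266985855615350141992702063526572444725769172800 + 14057177240091594992845750562592358144068037273200 + 13853450033713455934978420844293918170965601950400 + 13655543604660406564478729117946862197094664779680 + 13463212004594767035401563919102540194318683585600 + 13276222948975395271020986642448338247175368535800 + 13094356881181211774157685455565484298583925131200 + 12917406112516600804236635652111896672927385602400 + 12745174031016379460180147176750404717288353794368 + 12577474372713532362019882082319478339429296507600 + 12414130549691278694980662834497147451904240708800 + 12254975029823441788634756900721542997392647879200 + 12099848763623145057133051117168105744261095374400 + 11948600654077855743918887978203504422457831682220 + 11801087065755906907574210348842967330822549809600 + 11657171369832054384311110222637565290202762616800 + 11516723522002752524259169135617835587911163067200 + 11379619670550338803732274264955718497578887316400 + 11245741792073275994276600450073886515254429818560 + 11114977352630563482715244630886980858100308541600 + 10987218992255499534638057910991728204558925684800 + 10862364230979868858108079980185004020416210620200 + 10740315194676724264196753238834610716816028478400 + 10620978359180316216816789313958670597740294828640 + 10504264311277235818829791629189893997765126753600 + 10390087525285091951233815633220438628224201462800 + 10278366154045467306596892884476132836522865963200 + 10169021833257749569292670619747663338261984410400 + 10061979498170825889615905665855582671543437206080 + 9957167211731546453265739981836253685381526401850 + 9854516003363179994984649878930725296872438500800 + 9753959717614576117484806512819187283639046271200 + 9655434871982105651651626649053336907036631662400 + 9558880523262284595135110382562803537966265345776 + 9464238141843846133797138992636439146501252817600 + 9371451493394396661897167041728238762712024848800 + 9280466527439111257412728526760003434918704219200 + 9191231272367581341476067675541157248044485909400 + 9103695736440271042985819411964574798063109853120 + 9017811814398381693523689040153588243364401269600 + 8933533199310546350593561105198881811183425556800 + 8850815299316930180680657761632225498116912357200 + 8769615158956224399206523286754865631161711326400 + 8689891384783895086486463984148003216332968496160 + 8611604075011067202824423768074597781951590401600 + 8534714752912754102799205698716788873184165487300 + 8459186303771933270031071135011330564571916235200 + 8384982915142354908013254721546318892952864338400 = 5083215430092491719247057908703641736932383906962455, so H_114 = 5083215430092491719247057908703641736932383906962455/955888052326228459513511038256280353796626534577600; reducing by gcd(5083215430092491719247057908703641736932383906962455, 955888052326228459513511038256280353796626534577600) = 55 gives 92422098728954394895401052885520758853316071035681/17379782769567790172972927968296006432665936992320 ≈ 5.31779. (The PNT-adjacent estimate ln(114) + γ ≈ 5.31341 matches within O(1/n).)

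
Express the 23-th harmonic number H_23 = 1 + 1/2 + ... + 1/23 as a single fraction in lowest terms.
H_23 = 444316699/118982864

Direct summation: H_23 = 1 + 1/2 + ... + 1/23. The least common denominator is lcm(1, ..., 23) = 5354228880; over this denominator the numerator is 5354228880 + 2677114440 + 1784742960 + 1338557220 + 1070845776 + 892371480 + 764889840 + 669278610 + 594914320 + 535422888 + 486748080 + 446185740 + 411863760 + 382444920 + 356948592 + 334639305 + 314954640 + 297457160 + 281801520 + 267711444 + 254963280 + 243374040 + 232792560 = 19994251455, so H_23 = 19994251455/5354228880; reducing by gcd(19994251455, 5354228880) = 45 gives 444316699/118982864 ≈ 3.73429. (The PNT-adjacent estimate ln(23) + γ ≈ 3.71271 matches within O(1/n).)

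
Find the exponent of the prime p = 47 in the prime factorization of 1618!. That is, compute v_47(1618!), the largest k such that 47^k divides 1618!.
v_47(1618!) = 34

Legendre's formula: v_p(n!) = Σ_{k ≥ 1} ⌊n / p^k⌋. For p = 47, n = 1618, the terms are:
  ⌊1618/47^1⌋ = ⌊1618/47⌋ = 34
(the next term ⌊1618/47^2⌋ = 0, terminating the sum). Summing: v_47(1618!) = 34 = 34.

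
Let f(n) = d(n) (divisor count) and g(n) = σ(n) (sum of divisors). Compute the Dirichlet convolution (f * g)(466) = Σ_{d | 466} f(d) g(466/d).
(d * σ)(466) = 1180

Divisors of 466: [1, 2, 233, 466]. For each d | 466:
  d = 1: d(1) · σ(466/1) = 1 · 702 = 702
  d = 2: d(2) · σ(466/2) = 2 · 234 = 468
  d = 233: d(233) · σ(466/233) = 2 · 3 = 6
  d = 466: d(466) · σ(466/466) = 4 · 1 = 4
Summing: (d * σ)(466) = 702 + 468 + 6 + 4 = 1180.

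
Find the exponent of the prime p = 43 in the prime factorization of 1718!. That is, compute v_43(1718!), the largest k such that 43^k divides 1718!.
v_43(1718!) = 39

Legendre's formula: v_p(n!) = Σ_{k ≥ 1} ⌊n / p^k⌋. For p = 43, n = 1718, the terms are:
  ⌊1718/43^1⌋ = ⌊1718/43⌋ = 39
(the next term ⌊1718/43^2⌋ = 0, terminating the sum). Summing: v_43(1718!) = 39 = 39.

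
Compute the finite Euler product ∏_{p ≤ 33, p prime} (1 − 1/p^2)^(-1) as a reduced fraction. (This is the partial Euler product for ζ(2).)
∏ = 82920037520482019/50722704772300800

The primes p ≤ 33 are [2, 3, 5, 7, 11, 13, 17, 19, 23, 29, 31]. For each prime, (1 − 1/p^2)^(-1) = p^2 / (p^2 − 1). The product is (1 − 1/2^2)^(-1), (1 − 1/3^2)^(-1), (1 − 1/5^2)^(-1), (1 − 1/7^2)^(-1), (1 − 1/11^2)^(-1), (1 − 1/13^2)^(-1), (1 − 1/17^2)^(-1), (1 − 1/19^2)^(-1), (1 − 1/23^2)^(-1), (1 − 1/29^2)^(-1), (1 − 1/31^2)^(-1) = ∏ p^2 / (p^2 − 1) = 82920037520482019/50722704772300800.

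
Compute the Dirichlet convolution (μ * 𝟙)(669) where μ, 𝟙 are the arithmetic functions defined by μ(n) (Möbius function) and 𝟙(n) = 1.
(μ * 𝟙)(669) = 0

Divisors of 669: [1, 3, 223, 669]. For each d | 669:
  d = 1: μ(1) · 𝟙(669/1) = 1 · 1 = 1
  d = 3: μ(3) · 𝟙(669/3) = -1 · 1 = -1
  d = 223: μ(223) · 𝟙(669/223) = -1 · 1 = -1
  d = 669: μ(669) · 𝟙(669/669) = 1 · 1 = 1
Summing: (μ * 𝟙)(669) = 1 + -1 + -1 + 1 = 0.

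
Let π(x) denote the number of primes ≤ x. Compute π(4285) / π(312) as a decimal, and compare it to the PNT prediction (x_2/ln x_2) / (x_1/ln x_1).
π(4285)/π(312) = 588/64 ≈ 9.1875;  PNT prediction ≈ 9.4315.

π(312) = 64 and π(4285) = 588, so π(4285)/π(312) ≈ 9.1875. The PNT-predicted ratio is (4285/ln(4285)) / (312/ln(312)) ≈ 9.4315. The two agree to within a few percent, as expected.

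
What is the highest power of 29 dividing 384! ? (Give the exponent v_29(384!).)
v_29(384!) = 13

Legendre's formula: v_p(n!) = Σ_{k ≥ 1} ⌊n / p^k⌋. For p = 29, n = 384, the terms are:
  ⌊384/29^1⌋ = ⌊384/29⌋ = 13
(the next term ⌊384/29^2⌋ = 0, terminating the sum). Summing: v_29(384!) = 13 = 13.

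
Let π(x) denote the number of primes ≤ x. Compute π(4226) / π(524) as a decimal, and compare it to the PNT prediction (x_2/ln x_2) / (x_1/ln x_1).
π(4226)/π(524) = 578/99 ≈ 5.8384;  PNT prediction ≈ 6.0484.

π(524) = 99 and π(4226) = 578, so π(4226)/π(524) ≈ 5.8384. The PNT-predicted ratio is (4226/ln(4226)) / (524/ln(524)) ≈ 6.0484. The two agree to within a few percent, as expected.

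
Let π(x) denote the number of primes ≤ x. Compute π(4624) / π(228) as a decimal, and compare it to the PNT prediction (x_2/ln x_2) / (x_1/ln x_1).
π(4624)/π(228) = 624/49 ≈ 12.7347;  PNT prediction ≈ 13.0478.

π(228) = 49 and π(4624) = 624, so π(4624)/π(228) ≈ 12.7347. The PNT-predicted ratio is (4624/ln(4624)) / (228/ln(228)) ≈ 13.0478. The two agree to within a few percent, as expected.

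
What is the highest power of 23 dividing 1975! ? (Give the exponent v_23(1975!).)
v_23(1975!) = 88

Legendre's formula: v_p(n!) = Σ_{k ≥ 1} ⌊n / p^k⌋. For p = 23, n = 1975, the terms are:
  ⌊1975/23^1⌋ = ⌊1975/23⌋ = 85
  ⌊1975/23^2⌋ = ⌊1975/529⌋ = 3
(the next term ⌊1975/23^3⌋ = 0, terminating the sum). Summing: v_23(1975!) = 85 + 3 = 88.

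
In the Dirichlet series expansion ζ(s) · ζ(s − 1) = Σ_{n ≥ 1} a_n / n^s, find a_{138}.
σ(138) = 288

In the product (Σ m^0/m^s)(Σ k / k^s) = Σ (Σ_{d | n} d) / n^s, the coefficient of 1/n^s is σ(n) = Σ_{d | n} d. For n = 138, divisors are [1, 2, 3, 6, 23, 46, 69, 138]; summing: σ(138) = 288.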